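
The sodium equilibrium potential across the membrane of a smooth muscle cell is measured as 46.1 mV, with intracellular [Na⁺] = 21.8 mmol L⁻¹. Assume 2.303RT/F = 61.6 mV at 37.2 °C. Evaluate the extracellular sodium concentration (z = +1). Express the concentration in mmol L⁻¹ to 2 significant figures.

Nernst: E = (61.6/1) · log₁₀([out]/[in]), so log₁₀([out]/[in]) = 46.1 × 1 / 61.6 = 0.7484.
[out]/[in] = 10^(0.7484) = 5.602.
[out] = 5.602 × 21.8 = 122.1 mmol L⁻¹.

120 mmol L⁻¹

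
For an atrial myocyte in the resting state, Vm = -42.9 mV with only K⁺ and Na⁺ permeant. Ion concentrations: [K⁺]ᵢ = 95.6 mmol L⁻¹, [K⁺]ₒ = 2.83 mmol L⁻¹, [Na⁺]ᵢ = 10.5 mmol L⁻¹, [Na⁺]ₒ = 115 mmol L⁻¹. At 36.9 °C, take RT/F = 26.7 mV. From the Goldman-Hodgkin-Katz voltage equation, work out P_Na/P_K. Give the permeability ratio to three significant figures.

Let α = P_Na/P_K. GHK: Vm = 26.7·ln[(Kₒ + α·Naₒ)/(Kᵢ + α·Naᵢ)].
e^(Vm/26.7) = e^(-42.9/26.7) = 0.20054
So 0.20054·(Kᵢ + α·Naᵢ) = Kₒ + α·Naₒ → α = (0.20054·95.6 − 2.83) / (115.0 − 0.20054·10.5)
α = (19.17 − 2.83) / (115.0 − 2.106) = 16.34/112.9 = 0.1448

0.145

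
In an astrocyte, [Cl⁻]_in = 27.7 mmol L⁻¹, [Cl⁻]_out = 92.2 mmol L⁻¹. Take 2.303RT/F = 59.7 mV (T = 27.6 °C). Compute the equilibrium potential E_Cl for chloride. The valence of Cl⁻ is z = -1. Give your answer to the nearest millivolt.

-31 mV

E = (59.7/z) · log₁₀([Cl⁻]_out/[Cl⁻]_in) with z = -1.
For an anion, dividing by z = -1 reverses the sign.
= (59.7/-1) · log₁₀(92.2/27.7) = -59.70 · log₁₀(3.329)
= -59.70 · (0.5223) = -31.18 mV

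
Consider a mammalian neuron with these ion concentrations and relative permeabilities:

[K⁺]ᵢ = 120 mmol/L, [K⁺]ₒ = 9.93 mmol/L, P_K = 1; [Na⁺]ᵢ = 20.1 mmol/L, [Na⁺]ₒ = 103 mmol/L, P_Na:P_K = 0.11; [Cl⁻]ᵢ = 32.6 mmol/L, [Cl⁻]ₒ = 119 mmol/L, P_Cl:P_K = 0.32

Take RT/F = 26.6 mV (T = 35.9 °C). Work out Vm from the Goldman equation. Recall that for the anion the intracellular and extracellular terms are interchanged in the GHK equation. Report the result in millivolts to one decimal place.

-43.1 mV

Vm = 26.6 · ln[(Σ P·[cation]ₒ + Σ P·[anion]ᵢ) / (Σ P·[cation]ᵢ + Σ P·[anion]ₒ)]
Numerator = 1×9.93 + 0.11×103 + 0.32×32.6 = 31.69
Denominator = 1×120 + 0.11×20.1 + 0.32×119 = 160.3
Vm = 26.6 · ln(0.19772) = 26.6 × (-1.6209) = -43.12 mV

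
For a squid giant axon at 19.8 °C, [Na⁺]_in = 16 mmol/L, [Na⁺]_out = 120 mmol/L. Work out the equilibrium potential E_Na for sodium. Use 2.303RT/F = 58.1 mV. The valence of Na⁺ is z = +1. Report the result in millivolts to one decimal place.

50.8 mV

E = (58.1/z) · log₁₀([Na⁺]_out/[Na⁺]_in) with z = +1.
= (58.1/1) · log₁₀(120/16) = 58.10 · log₁₀(7.5)
= 58.10 · (0.8751) = 50.84 mV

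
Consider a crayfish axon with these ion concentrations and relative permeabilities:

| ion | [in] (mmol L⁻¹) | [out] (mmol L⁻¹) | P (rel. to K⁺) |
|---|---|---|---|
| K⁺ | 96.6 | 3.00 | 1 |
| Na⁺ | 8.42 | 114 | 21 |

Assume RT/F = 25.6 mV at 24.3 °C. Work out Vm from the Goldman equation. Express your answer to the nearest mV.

56 mV

Vm = 25.6 · ln[(Σ P·[cation]ₒ + Σ P·[anion]ᵢ) / (Σ P·[cation]ᵢ + Σ P·[anion]ₒ)]
Numerator = 1×3.00 + 21×114 = 2397
Denominator = 1×96.6 + 21×8.42 = 273.4
Vm = 25.6 · ln(8.7667) = 25.6 × (2.1710) = 55.58 mV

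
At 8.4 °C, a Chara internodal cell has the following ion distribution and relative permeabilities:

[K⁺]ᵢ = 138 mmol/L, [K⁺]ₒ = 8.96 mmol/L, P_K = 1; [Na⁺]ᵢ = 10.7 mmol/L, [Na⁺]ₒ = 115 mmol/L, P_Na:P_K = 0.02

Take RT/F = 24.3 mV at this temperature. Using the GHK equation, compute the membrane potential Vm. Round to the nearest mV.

-61 mV

Vm = 24.3 · ln[(Σ P·[cation]ₒ + Σ P·[anion]ᵢ) / (Σ P·[cation]ᵢ + Σ P·[anion]ₒ)]
Numerator = 1×8.96 + 0.02×115 = 11.26
Denominator = 1×138 + 0.02×10.7 = 138.2
Vm = 24.3 · ln(0.081468) = 24.3 × (-2.5075) = -60.93 mV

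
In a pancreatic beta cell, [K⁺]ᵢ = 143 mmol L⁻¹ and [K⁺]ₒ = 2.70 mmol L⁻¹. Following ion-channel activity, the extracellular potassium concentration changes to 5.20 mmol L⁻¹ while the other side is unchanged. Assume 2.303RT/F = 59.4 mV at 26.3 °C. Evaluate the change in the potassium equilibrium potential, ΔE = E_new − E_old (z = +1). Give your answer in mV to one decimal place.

E_old = (59.4/1)·log₁₀(2.70/143) = -102.40 mV
E_new = (59.4/1)·log₁₀(5.20/143) = -85.50 mV
ΔE = -85.50 − (-102.40) = 16.91 mV

16.9 mV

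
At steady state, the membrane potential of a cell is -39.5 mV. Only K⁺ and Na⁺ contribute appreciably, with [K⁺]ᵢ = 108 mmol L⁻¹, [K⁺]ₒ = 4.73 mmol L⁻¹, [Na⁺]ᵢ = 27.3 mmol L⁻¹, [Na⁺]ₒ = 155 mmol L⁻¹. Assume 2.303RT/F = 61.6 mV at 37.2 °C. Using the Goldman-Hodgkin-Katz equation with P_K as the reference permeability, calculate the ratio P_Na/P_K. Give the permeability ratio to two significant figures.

Let α = P_Na/P_K. GHK: Vm = 61.6·log₁₀[(Kₒ + α·Naₒ)/(Kᵢ + α·Naᵢ)].
10^(Vm/61.6) = 10^(-39.5/61.6) = 0.22844
So 0.22844·(Kᵢ + α·Naᵢ) = Kₒ + α·Naₒ → α = (0.22844·108.0 − 4.73) / (155.0 − 0.22844·27.3)
α = (24.67 − 4.73) / (155.0 − 6.236) = 19.94/148.8 = 0.134

0.13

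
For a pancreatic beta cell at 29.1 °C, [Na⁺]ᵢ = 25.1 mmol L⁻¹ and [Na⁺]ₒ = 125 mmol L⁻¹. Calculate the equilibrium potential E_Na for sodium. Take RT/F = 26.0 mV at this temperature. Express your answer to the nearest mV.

E = (26.0/z) · ln([Na⁺]_out/[Na⁺]_in) with z = +1.
= (26.0/1) · ln(125/25.1) = 26.00 · ln(4.98)
= 26.00 · (1.6054) = 41.74 mV

42 mV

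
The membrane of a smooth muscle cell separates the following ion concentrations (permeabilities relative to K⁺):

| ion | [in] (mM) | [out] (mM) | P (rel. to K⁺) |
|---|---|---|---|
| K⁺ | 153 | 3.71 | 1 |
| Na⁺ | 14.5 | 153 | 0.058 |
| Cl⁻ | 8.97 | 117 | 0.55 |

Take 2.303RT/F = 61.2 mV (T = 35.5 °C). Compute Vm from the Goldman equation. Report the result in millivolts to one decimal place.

-67.0 mV

Vm = 61.2 · log₁₀[(Σ P·[cation]ₒ + Σ P·[anion]ᵢ) / (Σ P·[cation]ᵢ + Σ P·[anion]ₒ)]
Numerator = 1×3.71 + 0.058×153 + 0.55×8.97 = 17.52
Denominator = 1×153 + 0.058×14.5 + 0.55×117 = 218.2
Vm = 61.2 · log₁₀(0.080285) = 61.2 × (-1.0954) = -67.04 mV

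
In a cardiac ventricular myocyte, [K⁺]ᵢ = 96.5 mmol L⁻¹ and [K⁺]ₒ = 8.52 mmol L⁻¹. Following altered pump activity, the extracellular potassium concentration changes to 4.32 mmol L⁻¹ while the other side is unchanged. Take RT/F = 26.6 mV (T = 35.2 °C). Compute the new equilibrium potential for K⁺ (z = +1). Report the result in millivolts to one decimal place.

After the shift: [K⁺]_out = 4.32, [K⁺]_in = 96.5 mmol L⁻¹.
E_new = (26.6/1)·ln(4.32/96.5) = 26.60 · (-3.1063) = -82.63 mV

-82.6 mV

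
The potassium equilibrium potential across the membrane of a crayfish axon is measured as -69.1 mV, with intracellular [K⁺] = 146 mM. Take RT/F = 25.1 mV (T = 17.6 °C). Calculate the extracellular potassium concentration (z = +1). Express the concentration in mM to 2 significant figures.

9.3 mM

Nernst: E = (25.1/1) · ln([out]/[in]), so ln([out]/[in]) = -69.1 × 1 / 25.1 = -2.7530.
[out]/[in] = e^(-2.7530) = 0.06374.
[out] = 0.06374 × 146 = 9.306 mM.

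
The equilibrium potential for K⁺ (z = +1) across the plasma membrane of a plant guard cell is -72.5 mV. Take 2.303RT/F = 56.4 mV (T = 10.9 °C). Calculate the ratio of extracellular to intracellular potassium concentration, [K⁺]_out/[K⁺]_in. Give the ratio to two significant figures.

log₁₀([out]/[in]) = E·z/(56.4) = -72.5 × 1 / 56.4 = -1.2855
[out]/[in] = 10^(-1.2855) = 0.05182

0.052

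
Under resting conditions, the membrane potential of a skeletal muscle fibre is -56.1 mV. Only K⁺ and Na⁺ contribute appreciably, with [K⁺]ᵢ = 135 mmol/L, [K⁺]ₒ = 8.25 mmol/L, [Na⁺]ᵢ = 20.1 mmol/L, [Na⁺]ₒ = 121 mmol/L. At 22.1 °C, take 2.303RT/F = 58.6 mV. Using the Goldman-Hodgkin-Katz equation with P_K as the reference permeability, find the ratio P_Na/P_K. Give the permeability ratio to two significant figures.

Let α = P_Na/P_K. GHK: Vm = 58.6·log₁₀[(Kₒ + α·Naₒ)/(Kᵢ + α·Naᵢ)].
10^(Vm/58.6) = 10^(-56.1/58.6) = 0.11032
So 0.11032·(Kᵢ + α·Naᵢ) = Kₒ + α·Naₒ → α = (0.11032·135.0 − 8.25) / (121.0 − 0.11032·20.1)
α = (14.89 − 8.25) / (121.0 − 2.217) = 6.643/118.8 = 0.05593

0.056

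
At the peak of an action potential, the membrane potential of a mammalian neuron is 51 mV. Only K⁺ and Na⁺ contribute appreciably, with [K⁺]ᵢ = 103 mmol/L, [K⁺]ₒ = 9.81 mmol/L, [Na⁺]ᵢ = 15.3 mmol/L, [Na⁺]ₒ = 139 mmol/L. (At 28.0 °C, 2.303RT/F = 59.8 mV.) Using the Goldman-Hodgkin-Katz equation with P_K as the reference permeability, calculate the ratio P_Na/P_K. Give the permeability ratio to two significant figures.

Let α = P_Na/P_K. GHK: Vm = 59.8·log₁₀[(Kₒ + α·Naₒ)/(Kᵢ + α·Naᵢ)].
10^(Vm/59.8) = 10^(51.0/59.8) = 7.126
So 7.126·(Kᵢ + α·Naᵢ) = Kₒ + α·Naₒ → α = (7.126·103.0 − 9.81) / (139.0 − 7.126·15.3)
α = (734 − 9.81) / (139.0 − 109) = 724.2/29.97 = 24.16

24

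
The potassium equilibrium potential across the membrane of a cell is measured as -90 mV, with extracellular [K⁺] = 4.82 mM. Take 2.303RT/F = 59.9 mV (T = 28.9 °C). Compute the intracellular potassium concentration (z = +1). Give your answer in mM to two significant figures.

150 mM

Nernst: E = (59.9/1) · log₁₀([out]/[in]), so log₁₀([out]/[in]) = -90.0 × 1 / 59.9 = -1.5025.
[out]/[in] = 10^(-1.5025) = 0.03144.
[in] = 4.82 / 0.03144 = 153.3 mM.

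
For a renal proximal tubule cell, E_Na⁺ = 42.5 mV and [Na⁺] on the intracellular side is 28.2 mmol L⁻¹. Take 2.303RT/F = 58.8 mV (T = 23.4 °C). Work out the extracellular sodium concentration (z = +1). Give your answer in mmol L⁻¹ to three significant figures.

149 mmol L⁻¹

Nernst: E = (58.8/1) · log₁₀([out]/[in]), so log₁₀([out]/[in]) = 42.5 × 1 / 58.8 = 0.7228.
[out]/[in] = 10^(0.7228) = 5.282.
[out] = 5.282 × 28.2 = 148.9 mmol L⁻¹.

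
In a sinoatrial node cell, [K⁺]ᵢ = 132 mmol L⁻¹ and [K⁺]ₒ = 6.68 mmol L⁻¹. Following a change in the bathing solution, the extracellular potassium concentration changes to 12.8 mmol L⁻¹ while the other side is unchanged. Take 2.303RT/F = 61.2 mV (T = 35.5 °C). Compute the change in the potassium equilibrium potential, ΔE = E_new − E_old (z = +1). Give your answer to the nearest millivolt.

E_old = (61.2/1)·log₁₀(6.68/132) = -79.30 mV
E_new = (61.2/1)·log₁₀(12.8/132) = -62.02 mV
ΔE = -62.02 − (-79.30) = 17.28 mV

17 mV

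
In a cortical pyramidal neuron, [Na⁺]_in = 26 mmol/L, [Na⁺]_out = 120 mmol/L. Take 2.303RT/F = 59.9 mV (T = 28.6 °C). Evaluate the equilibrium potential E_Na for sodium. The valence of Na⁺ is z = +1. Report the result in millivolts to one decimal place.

E = (59.9/z) · log₁₀([Na⁺]_out/[Na⁺]_in) with z = +1.
= (59.9/1) · log₁₀(120/26) = 59.90 · log₁₀(4.615)
= 59.90 · (0.6642) = 39.79 mV

39.8 mV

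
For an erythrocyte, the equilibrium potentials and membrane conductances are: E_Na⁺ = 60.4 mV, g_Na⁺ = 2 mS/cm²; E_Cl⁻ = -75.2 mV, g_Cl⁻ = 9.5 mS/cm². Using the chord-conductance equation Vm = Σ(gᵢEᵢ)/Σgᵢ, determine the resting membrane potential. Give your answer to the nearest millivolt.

-52 mV

Σ gᵢEᵢ = 2·(60.4) + 9.5·(-75.2) = -593.60
Σ gᵢ = 2 + 9.5 = 11.5
Vm = -593.60 / 11.5 = -51.62 mV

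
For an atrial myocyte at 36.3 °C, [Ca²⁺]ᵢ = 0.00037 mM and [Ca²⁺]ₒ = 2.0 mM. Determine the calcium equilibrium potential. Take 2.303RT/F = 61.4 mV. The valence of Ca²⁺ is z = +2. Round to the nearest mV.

E = (61.4/z) · log₁₀([Ca²⁺]_out/[Ca²⁺]_in) with z = +2.
= (61.4/2) · log₁₀(2.0/0.00037) = 30.70 · log₁₀(5405)
= 30.70 · (3.7328) = 114.60 mV

115 mV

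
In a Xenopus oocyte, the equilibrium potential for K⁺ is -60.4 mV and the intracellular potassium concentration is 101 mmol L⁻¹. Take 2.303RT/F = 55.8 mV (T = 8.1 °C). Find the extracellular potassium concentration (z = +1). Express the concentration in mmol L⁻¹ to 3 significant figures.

8.35 mmol L⁻¹

Nernst: E = (55.8/1) · log₁₀([out]/[in]), so log₁₀([out]/[in]) = -60.4 × 1 / 55.8 = -1.0824.
[out]/[in] = 10^(-1.0824) = 0.08271.
[out] = 0.08271 × 101 = 8.354 mmol L⁻¹.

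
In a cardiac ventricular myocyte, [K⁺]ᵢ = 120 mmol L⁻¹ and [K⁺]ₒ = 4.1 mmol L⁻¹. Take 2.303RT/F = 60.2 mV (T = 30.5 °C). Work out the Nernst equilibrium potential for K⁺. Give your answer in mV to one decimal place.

-88.3 mV

E = (60.2/z) · log₁₀([K⁺]_out/[K⁺]_in) with z = +1.
= (60.2/1) · log₁₀(4.1/120) = 60.20 · log₁₀(0.03417)
= 60.20 · (-1.4664) = -88.28 mV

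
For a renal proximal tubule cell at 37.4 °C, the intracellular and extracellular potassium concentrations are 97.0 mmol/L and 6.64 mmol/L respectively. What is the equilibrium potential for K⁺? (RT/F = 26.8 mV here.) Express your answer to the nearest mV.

E = (26.8/z) · ln([K⁺]_out/[K⁺]_in) with z = +1.
= (26.8/1) · ln(6.64/97.0) = 26.80 · ln(0.06845)
= 26.80 · (-2.6816) = -71.87 mV

-72 mV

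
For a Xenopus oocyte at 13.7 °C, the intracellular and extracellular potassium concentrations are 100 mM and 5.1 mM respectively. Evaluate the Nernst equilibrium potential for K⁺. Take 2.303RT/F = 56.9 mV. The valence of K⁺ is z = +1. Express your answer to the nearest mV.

-74 mV

E = (56.9/z) · log₁₀([K⁺]_out/[K⁺]_in) with z = +1.
= (56.9/1) · log₁₀(5.1/100) = 56.90 · log₁₀(0.051)
= 56.90 · (-1.2924) = -73.54 mV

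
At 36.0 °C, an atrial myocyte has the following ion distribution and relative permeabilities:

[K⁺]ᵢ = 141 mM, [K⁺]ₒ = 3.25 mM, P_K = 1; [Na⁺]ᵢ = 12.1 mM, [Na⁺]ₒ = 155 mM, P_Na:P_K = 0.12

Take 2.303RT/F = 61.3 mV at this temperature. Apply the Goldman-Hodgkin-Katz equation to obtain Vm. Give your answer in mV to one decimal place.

Vm = 61.3 · log₁₀[(Σ P·[cation]ₒ + Σ P·[anion]ᵢ) / (Σ P·[cation]ᵢ + Σ P·[anion]ₒ)]
Numerator = 1×3.25 + 0.12×155 = 21.85
Denominator = 1×141 + 0.12×12.1 = 142.5
Vm = 61.3 · log₁₀(0.15338) = 61.3 × (-0.8142) = -49.91 mV

-49.9 mV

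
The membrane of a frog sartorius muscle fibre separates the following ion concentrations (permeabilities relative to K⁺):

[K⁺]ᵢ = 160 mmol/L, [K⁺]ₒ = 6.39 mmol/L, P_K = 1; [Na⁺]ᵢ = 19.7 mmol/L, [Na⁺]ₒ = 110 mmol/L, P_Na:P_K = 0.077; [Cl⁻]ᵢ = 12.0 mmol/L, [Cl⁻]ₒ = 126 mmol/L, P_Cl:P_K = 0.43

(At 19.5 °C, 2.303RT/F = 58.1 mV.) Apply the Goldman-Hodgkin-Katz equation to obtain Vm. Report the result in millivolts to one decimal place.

Vm = 58.1 · log₁₀[(Σ P·[cation]ₒ + Σ P·[anion]ᵢ) / (Σ P·[cation]ᵢ + Σ P·[anion]ₒ)]
Numerator = 1×6.39 + 0.077×110 + 0.43×12.0 = 20.02
Denominator = 1×160 + 0.077×19.7 + 0.43×126 = 215.7
Vm = 58.1 · log₁₀(0.092815) = 58.1 × (-1.0324) = -59.98 mV

-60.0 mV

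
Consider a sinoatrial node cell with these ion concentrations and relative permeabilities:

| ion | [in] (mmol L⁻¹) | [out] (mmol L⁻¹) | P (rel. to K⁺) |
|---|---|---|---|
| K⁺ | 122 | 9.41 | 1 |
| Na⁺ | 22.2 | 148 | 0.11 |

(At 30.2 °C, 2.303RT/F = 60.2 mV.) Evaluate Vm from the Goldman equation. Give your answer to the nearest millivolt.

Vm = 60.2 · log₁₀[(Σ P·[cation]ₒ + Σ P·[anion]ᵢ) / (Σ P·[cation]ᵢ + Σ P·[anion]ₒ)]
Numerator = 1×9.41 + 0.11×148 = 25.69
Denominator = 1×122 + 0.11×22.2 = 124.4
Vm = 60.2 · log₁₀(0.20644) = 60.2 × (-0.6852) = -41.25 mV

-41 mV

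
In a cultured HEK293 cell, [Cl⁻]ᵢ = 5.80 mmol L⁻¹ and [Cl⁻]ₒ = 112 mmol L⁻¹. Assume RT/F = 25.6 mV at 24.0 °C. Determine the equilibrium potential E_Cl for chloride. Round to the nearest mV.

E = (25.6/z) · ln([Cl⁻]_out/[Cl⁻]_in) with z = -1.
For an anion, dividing by z = -1 reverses the sign.
= (25.6/-1) · ln(112/5.80) = -25.60 · ln(19.31)
= -25.60 · (2.9606) = -75.79 mV

-76 mV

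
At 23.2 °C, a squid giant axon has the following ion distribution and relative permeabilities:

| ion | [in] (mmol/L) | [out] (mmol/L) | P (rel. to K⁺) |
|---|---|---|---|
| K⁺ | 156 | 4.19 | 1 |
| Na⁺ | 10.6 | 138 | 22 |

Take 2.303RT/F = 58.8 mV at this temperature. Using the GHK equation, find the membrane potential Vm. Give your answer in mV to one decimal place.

52.5 mV

Vm = 58.8 · log₁₀[(Σ P·[cation]ₒ + Σ P·[anion]ᵢ) / (Σ P·[cation]ᵢ + Σ P·[anion]ₒ)]
Numerator = 1×4.19 + 22×138 = 3040
Denominator = 1×156 + 22×10.6 = 389.2
Vm = 58.8 · log₁₀(7.8114) = 58.8 × (0.8927) = 52.49 mV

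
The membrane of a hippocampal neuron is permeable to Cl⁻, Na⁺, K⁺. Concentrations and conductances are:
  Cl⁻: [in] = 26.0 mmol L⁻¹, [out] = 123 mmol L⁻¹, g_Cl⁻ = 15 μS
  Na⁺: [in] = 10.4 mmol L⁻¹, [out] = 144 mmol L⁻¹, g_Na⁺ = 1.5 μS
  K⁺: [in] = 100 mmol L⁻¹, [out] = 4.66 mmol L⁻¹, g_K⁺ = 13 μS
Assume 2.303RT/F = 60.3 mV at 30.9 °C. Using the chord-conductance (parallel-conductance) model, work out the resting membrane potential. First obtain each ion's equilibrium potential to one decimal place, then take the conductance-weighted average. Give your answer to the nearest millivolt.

E_Cl⁻ = (60.3/-1)·log₁₀(123/26.0) = -40.7 mV
E_Na⁺ = (60.3/1)·log₁₀(144/10.4) = 68.8 mV
E_K⁺ = (60.3/1)·log₁₀(4.66/100) = -80.3 mV
Vm = (Σ gᵢEᵢ)/(Σ gᵢ) = (15·-40.7 + 1.5·68.8 + 13·-80.3) / (15 + 1.5 + 13)
= -1551.20 / 29.5 = -52.58 mV

-53 mV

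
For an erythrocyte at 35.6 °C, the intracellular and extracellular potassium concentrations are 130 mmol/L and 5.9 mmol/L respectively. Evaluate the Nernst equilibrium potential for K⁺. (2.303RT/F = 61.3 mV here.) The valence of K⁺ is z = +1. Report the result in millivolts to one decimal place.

E = (61.3/z) · log₁₀([K⁺]_out/[K⁺]_in) with z = +1.
= (61.3/1) · log₁₀(5.9/130) = 61.30 · log₁₀(0.04538)
= 61.30 · (-1.3431) = -82.33 mV

-82.3 mV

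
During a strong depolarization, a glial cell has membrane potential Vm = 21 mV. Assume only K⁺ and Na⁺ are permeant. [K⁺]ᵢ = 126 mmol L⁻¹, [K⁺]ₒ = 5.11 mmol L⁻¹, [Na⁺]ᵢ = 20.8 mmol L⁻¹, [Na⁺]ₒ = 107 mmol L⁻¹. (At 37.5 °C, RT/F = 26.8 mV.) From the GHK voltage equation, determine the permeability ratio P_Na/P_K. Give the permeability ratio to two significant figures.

Let α = P_Na/P_K. GHK: Vm = 26.8·ln[(Kₒ + α·Naₒ)/(Kᵢ + α·Naᵢ)].
e^(Vm/26.8) = e^(21.0/26.8) = 2.1893
So 2.1893·(Kᵢ + α·Naᵢ) = Kₒ + α·Naₒ → α = (2.1893·126.0 − 5.11) / (107.0 − 2.1893·20.8)
α = (275.9 − 5.11) / (107.0 − 45.54) = 270.7/61.46 = 4.405

4.4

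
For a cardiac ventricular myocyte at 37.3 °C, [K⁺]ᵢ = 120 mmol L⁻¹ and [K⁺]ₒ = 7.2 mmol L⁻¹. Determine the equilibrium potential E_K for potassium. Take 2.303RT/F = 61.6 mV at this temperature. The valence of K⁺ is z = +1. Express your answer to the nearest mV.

E = (61.6/z) · log₁₀([K⁺]_out/[K⁺]_in) with z = +1.
= (61.6/1) · log₁₀(7.2/120) = 61.60 · log₁₀(0.06)
= 61.60 · (-1.2218) = -75.27 mV

-75 mV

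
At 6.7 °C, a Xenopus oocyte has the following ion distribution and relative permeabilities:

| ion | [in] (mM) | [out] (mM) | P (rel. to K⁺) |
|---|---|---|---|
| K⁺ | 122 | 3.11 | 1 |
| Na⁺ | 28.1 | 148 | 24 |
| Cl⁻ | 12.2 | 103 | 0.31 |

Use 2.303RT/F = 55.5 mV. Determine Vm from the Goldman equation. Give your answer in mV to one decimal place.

Vm = 55.5 · log₁₀[(Σ P·[cation]ₒ + Σ P·[anion]ᵢ) / (Σ P·[cation]ᵢ + Σ P·[anion]ₒ)]
Numerator = 1×3.11 + 24×148 + 0.31×12.2 = 3559
Denominator = 1×122 + 24×28.1 + 0.31×103 = 828.3
Vm = 55.5 · log₁₀(4.2965) = 55.5 × (0.6331) = 35.14 mV

35.1 mV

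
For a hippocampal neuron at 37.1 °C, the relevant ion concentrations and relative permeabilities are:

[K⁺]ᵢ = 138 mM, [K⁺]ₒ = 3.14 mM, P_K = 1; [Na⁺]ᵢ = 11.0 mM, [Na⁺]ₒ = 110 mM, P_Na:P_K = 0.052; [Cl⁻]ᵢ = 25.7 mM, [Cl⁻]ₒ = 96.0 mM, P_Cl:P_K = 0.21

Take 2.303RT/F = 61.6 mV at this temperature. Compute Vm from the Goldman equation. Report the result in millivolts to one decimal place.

-64.5 mV

Vm = 61.6 · log₁₀[(Σ P·[cation]ₒ + Σ P·[anion]ᵢ) / (Σ P·[cation]ᵢ + Σ P·[anion]ₒ)]
Numerator = 1×3.14 + 0.052×110 + 0.21×25.7 = 14.26
Denominator = 1×138 + 0.052×11.0 + 0.21×96.0 = 158.7
Vm = 61.6 · log₁₀(0.089818) = 61.6 × (-1.0466) = -64.47 mV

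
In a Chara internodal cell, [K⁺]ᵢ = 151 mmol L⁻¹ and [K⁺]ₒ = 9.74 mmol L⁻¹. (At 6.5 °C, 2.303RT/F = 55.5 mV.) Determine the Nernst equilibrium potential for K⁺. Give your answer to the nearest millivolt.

-66 mV

E = (55.5/z) · log₁₀([K⁺]_out/[K⁺]_in) with z = +1.
= (55.5/1) · log₁₀(9.74/151) = 55.50 · log₁₀(0.0645)
= 55.50 · (-1.1904) = -66.07 mV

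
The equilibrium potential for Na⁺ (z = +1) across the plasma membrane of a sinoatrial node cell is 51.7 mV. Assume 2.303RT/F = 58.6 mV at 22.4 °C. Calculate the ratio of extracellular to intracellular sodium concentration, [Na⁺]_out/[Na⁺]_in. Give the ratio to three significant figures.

log₁₀([out]/[in]) = E·z/(58.6) = 51.7 × 1 / 58.6 = 0.8823
[out]/[in] = 10^(0.8823) = 7.625

7.63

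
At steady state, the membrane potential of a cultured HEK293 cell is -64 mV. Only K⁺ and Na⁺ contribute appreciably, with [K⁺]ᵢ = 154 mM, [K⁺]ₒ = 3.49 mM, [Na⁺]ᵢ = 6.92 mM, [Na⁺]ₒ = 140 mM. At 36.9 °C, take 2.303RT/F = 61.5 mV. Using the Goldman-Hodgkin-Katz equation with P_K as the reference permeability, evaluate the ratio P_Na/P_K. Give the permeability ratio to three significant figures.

0.0756

Let α = P_Na/P_K. GHK: Vm = 61.5·log₁₀[(Kₒ + α·Naₒ)/(Kᵢ + α·Naᵢ)].
10^(Vm/61.5) = 10^(-64.0/61.5) = 0.091065
So 0.091065·(Kᵢ + α·Naᵢ) = Kₒ + α·Naₒ → α = (0.091065·154.0 − 3.49) / (140.0 − 0.091065·6.92)
α = (14.02 − 3.49) / (140.0 − 0.6302) = 10.53/139.4 = 0.07558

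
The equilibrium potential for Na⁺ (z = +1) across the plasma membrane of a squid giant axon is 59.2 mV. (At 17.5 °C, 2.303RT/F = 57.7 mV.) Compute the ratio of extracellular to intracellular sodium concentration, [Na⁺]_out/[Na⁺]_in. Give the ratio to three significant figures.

log₁₀([out]/[in]) = E·z/(57.7) = 59.2 × 1 / 57.7 = 1.0260
[out]/[in] = 10^(1.0260) = 10.62

10.6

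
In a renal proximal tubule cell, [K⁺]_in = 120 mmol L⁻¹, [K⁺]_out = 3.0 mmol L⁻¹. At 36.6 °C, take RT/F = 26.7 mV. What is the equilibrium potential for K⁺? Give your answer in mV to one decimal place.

-98.5 mV

E = (26.7/z) · ln([K⁺]_out/[K⁺]_in) with z = +1.
= (26.7/1) · ln(3.0/120) = 26.70 · ln(0.025)
= 26.70 · (-3.6889) = -98.49 mV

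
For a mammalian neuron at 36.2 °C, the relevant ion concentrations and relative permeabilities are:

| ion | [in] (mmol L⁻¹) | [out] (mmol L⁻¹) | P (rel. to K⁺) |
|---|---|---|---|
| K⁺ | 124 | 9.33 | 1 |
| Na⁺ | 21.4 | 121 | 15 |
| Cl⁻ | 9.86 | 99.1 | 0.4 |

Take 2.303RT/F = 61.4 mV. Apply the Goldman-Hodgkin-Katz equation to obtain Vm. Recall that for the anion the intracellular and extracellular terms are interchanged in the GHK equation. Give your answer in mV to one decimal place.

35.4 mV

Vm = 61.4 · log₁₀[(Σ P·[cation]ₒ + Σ P·[anion]ᵢ) / (Σ P·[cation]ᵢ + Σ P·[anion]ₒ)]
Numerator = 1×9.33 + 15×121 + 0.4×9.86 = 1828
Denominator = 1×124 + 15×21.4 + 0.4×99.1 = 484.6
Vm = 61.4 · log₁₀(3.7724) = 61.4 × (0.5766) = 35.40 mV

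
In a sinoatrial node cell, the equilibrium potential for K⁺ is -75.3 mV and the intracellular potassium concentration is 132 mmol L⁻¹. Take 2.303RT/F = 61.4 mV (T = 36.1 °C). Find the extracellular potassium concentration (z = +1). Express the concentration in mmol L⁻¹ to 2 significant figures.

7.8 mmol L⁻¹

Nernst: E = (61.4/1) · log₁₀([out]/[in]), so log₁₀([out]/[in]) = -75.3 × 1 / 61.4 = -1.2264.
[out]/[in] = 10^(-1.2264) = 0.05938.
[out] = 0.05938 × 132 = 7.838 mmol L⁻¹.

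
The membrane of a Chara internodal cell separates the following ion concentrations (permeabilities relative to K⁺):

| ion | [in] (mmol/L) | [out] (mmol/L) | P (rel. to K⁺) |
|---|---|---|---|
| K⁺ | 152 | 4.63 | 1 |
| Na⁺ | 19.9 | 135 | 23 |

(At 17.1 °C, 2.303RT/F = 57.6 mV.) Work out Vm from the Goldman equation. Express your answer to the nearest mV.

41 mV

Vm = 57.6 · log₁₀[(Σ P·[cation]ₒ + Σ P·[anion]ᵢ) / (Σ P·[cation]ᵢ + Σ P·[anion]ₒ)]
Numerator = 1×4.63 + 23×135 = 3110
Denominator = 1×152 + 23×19.9 = 609.7
Vm = 57.6 · log₁₀(5.1003) = 57.6 × (0.7076) = 40.76 mV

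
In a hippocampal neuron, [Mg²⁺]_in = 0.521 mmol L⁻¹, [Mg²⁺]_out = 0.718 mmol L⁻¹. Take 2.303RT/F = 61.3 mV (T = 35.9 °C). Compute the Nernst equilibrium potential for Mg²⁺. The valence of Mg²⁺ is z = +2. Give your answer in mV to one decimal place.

4.3 mV

E = (61.3/z) · log₁₀([Mg²⁺]_out/[Mg²⁺]_in) with z = +2.
= (61.3/2) · log₁₀(0.718/0.521) = 30.65 · log₁₀(1.378)
= 30.65 · (0.1393) = 4.27 mV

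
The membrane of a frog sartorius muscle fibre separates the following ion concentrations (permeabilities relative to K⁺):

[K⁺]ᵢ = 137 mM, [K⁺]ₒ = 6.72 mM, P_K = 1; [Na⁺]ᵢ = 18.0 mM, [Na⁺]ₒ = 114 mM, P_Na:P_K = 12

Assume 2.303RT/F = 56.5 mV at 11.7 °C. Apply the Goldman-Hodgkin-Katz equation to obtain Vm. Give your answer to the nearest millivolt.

Vm = 56.5 · log₁₀[(Σ P·[cation]ₒ + Σ P·[anion]ᵢ) / (Σ P·[cation]ᵢ + Σ P·[anion]ₒ)]
Numerator = 1×6.72 + 12×114 = 1375
Denominator = 1×137 + 12×18.0 = 353
Vm = 56.5 · log₁₀(3.8944) = 56.5 × (0.5904) = 33.36 mV

33 mV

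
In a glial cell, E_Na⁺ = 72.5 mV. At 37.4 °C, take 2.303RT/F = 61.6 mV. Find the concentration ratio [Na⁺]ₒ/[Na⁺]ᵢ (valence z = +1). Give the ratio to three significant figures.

log₁₀([out]/[in]) = E·z/(61.6) = 72.5 × 1 / 61.6 = 1.1769
[out]/[in] = 10^(1.1769) = 15.03

15.0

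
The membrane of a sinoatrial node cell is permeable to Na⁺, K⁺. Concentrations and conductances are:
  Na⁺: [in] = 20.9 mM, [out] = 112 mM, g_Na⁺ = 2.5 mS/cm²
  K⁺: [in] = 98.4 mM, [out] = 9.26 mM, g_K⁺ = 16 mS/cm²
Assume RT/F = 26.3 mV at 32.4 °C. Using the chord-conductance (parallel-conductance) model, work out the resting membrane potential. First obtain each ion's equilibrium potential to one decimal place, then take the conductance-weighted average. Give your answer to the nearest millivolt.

-48 mV

E_Na⁺ = (26.3/1)·ln(112/20.9) = 44.2 mV
E_K⁺ = (26.3/1)·ln(9.26/98.4) = -62.2 mV
Vm = (Σ gᵢEᵢ)/(Σ gᵢ) = (2.5·44.2 + 16·-62.2) / (2.5 + 16)
= -884.70 / 18.5 = -47.82 mV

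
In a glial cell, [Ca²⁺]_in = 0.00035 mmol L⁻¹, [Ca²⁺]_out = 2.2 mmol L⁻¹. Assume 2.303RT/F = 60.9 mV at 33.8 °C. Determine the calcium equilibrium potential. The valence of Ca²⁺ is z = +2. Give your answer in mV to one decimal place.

E = (60.9/z) · log₁₀([Ca²⁺]_out/[Ca²⁺]_in) with z = +2.
= (60.9/2) · log₁₀(2.2/0.00035) = 30.45 · log₁₀(6286)
= 30.45 · (3.7984) = 115.66 mV

115.7 mV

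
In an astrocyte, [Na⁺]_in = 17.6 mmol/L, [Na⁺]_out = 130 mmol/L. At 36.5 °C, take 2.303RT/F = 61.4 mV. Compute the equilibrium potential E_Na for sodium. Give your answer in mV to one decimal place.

E = (61.4/z) · log₁₀([Na⁺]_out/[Na⁺]_in) with z = +1.
= (61.4/1) · log₁₀(130/17.6) = 61.40 · log₁₀(7.386)
= 61.40 · (0.8684) = 53.32 mV

53.3 mV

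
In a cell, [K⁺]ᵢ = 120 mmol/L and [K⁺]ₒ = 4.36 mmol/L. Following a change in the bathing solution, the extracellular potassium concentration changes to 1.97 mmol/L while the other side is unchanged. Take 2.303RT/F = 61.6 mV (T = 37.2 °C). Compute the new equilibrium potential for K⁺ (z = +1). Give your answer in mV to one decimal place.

After the shift: [K⁺]_out = 1.97, [K⁺]_in = 120 mmol/L.
E_new = (61.6/1)·log₁₀(1.97/120) = 61.60 · (-1.7847) = -109.94 mV

-109.9 mV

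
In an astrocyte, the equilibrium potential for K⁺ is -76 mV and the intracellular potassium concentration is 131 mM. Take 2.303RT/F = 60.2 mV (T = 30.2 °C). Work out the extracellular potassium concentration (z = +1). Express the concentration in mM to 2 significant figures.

7.2 mM

Nernst: E = (60.2/1) · log₁₀([out]/[in]), so log₁₀([out]/[in]) = -76.0 × 1 / 60.2 = -1.2625.
[out]/[in] = 10^(-1.2625) = 0.05464.
[out] = 0.05464 × 131 = 7.158 mM.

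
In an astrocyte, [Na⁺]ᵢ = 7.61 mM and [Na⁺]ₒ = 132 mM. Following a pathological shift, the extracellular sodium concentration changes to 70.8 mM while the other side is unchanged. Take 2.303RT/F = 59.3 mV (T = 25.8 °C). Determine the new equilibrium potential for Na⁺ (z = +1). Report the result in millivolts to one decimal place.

After the shift: [Na⁺]_out = 70.8, [Na⁺]_in = 7.61 mM.
E_new = (59.3/1)·log₁₀(70.8/7.61) = 59.30 · (0.9686) = 57.44 mV

57.4 mV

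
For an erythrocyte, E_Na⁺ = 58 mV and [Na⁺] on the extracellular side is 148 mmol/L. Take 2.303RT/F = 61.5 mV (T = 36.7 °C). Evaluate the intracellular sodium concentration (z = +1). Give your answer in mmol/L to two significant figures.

Nernst: E = (61.5/1) · log₁₀([out]/[in]), so log₁₀([out]/[in]) = 58.0 × 1 / 61.5 = 0.9431.
[out]/[in] = 10^(0.9431) = 8.772.
[in] = 148 / 8.772 = 16.87 mmol/L.

17 mmol/L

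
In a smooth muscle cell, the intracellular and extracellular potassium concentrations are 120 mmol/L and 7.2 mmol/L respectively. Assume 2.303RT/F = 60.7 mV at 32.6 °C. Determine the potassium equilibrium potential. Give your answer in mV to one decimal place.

E = (60.7/z) · log₁₀([K⁺]_out/[K⁺]_in) with z = +1.
= (60.7/1) · log₁₀(7.2/120) = 60.70 · log₁₀(0.06)
= 60.70 · (-1.2218) = -74.17 mV

-74.2 mV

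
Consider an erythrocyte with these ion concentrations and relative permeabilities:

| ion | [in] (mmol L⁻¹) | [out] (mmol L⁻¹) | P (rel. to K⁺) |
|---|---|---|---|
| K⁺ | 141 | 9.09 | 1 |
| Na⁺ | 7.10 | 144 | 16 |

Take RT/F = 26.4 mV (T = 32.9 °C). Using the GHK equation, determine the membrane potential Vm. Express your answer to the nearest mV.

Vm = 26.4 · ln[(Σ P·[cation]ₒ + Σ P·[anion]ᵢ) / (Σ P·[cation]ᵢ + Σ P·[anion]ₒ)]
Numerator = 1×9.09 + 16×144 = 2313
Denominator = 1×141 + 16×7.10 = 254.6
Vm = 26.4 · ln(9.0852) = 26.4 × (2.2066) = 58.26 mV

58 mV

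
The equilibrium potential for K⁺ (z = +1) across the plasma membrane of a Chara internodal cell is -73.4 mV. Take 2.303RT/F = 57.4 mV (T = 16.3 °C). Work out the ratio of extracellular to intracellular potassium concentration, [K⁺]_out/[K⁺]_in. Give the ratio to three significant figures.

log₁₀([out]/[in]) = E·z/(57.4) = -73.4 × 1 / 57.4 = -1.2787
[out]/[in] = 10^(-1.2787) = 0.05263

0.0526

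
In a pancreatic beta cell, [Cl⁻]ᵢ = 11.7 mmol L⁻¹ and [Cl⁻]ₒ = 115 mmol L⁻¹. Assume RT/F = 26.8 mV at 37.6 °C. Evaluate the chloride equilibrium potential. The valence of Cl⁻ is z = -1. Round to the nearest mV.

-61 mV

E = (26.8/z) · ln([Cl⁻]_out/[Cl⁻]_in) with z = -1.
For an anion, dividing by z = -1 reverses the sign.
= (26.8/-1) · ln(115/11.7) = -26.80 · ln(9.829)
= -26.80 · (2.2853) = -61.25 mV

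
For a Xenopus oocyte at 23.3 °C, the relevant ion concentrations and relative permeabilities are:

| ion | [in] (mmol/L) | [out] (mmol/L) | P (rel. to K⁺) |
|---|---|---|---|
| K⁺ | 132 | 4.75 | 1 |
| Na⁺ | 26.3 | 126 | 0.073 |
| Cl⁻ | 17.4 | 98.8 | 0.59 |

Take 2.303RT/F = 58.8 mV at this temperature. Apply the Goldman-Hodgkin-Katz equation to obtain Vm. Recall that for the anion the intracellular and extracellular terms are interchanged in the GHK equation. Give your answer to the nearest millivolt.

Vm = 58.8 · log₁₀[(Σ P·[cation]ₒ + Σ P·[anion]ᵢ) / (Σ P·[cation]ᵢ + Σ P·[anion]ₒ)]
Numerator = 1×4.75 + 0.073×126 + 0.59×17.4 = 24.21
Denominator = 1×132 + 0.073×26.3 + 0.59×98.8 = 192.2
Vm = 58.8 · log₁₀(0.12598) = 58.8 × (-0.8997) = -52.90 mV

-53 mV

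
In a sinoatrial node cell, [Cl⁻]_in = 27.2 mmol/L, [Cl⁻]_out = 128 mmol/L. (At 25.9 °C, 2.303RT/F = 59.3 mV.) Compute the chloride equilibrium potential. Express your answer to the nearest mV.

-40 mV

E = (59.3/z) · log₁₀([Cl⁻]_out/[Cl⁻]_in) with z = -1.
For an anion, dividing by z = -1 reverses the sign.
= (59.3/-1) · log₁₀(128/27.2) = -59.30 · log₁₀(4.706)
= -59.30 · (0.6726) = -39.89 mV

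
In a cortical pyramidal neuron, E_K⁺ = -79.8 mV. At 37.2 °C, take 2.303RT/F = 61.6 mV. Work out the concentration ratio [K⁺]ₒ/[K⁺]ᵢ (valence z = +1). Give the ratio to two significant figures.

0.051

log₁₀([out]/[in]) = E·z/(61.6) = -79.8 × 1 / 61.6 = -1.2955
[out]/[in] = 10^(-1.2955) = 0.05065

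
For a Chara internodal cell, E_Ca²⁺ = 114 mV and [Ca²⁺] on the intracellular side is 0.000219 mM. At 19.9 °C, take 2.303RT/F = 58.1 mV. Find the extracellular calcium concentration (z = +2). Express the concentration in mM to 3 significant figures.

1.84 mM

Nernst: E = (58.1/2) · log₁₀([out]/[in]), so log₁₀([out]/[in]) = 114.0 × 2 / 58.1 = 3.9243.
[out]/[in] = 10^(3.9243) = 8400.
[out] = 8400 × 0.000219 = 1.84 mM.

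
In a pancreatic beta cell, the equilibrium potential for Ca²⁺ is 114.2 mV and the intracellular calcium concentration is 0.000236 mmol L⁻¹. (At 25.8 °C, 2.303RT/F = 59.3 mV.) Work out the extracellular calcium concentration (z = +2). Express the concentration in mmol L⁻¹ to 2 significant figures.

Nernst: E = (59.3/2) · log₁₀([out]/[in]), so log₁₀([out]/[in]) = 114.2 × 2 / 59.3 = 3.8516.
[out]/[in] = 10^(3.8516) = 7106.
[out] = 7106 × 0.000236 = 1.677 mmol L⁻¹.

1.7 mmol L⁻¹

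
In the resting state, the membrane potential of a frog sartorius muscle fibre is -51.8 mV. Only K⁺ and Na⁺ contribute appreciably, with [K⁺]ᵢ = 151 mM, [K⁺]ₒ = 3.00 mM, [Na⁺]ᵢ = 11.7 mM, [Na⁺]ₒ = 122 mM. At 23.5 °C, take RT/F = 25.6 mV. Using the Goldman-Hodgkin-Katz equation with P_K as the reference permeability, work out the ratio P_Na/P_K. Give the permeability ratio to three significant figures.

0.141

Let α = P_Na/P_K. GHK: Vm = 25.6·ln[(Kₒ + α·Naₒ)/(Kᵢ + α·Naᵢ)].
e^(Vm/25.6) = e^(-51.8/25.6) = 0.1322
So 0.1322·(Kᵢ + α·Naᵢ) = Kₒ + α·Naₒ → α = (0.1322·151.0 − 3.0) / (122.0 − 0.1322·11.7)
α = (19.96 − 3.0) / (122.0 − 1.547) = 16.96/120.5 = 0.1408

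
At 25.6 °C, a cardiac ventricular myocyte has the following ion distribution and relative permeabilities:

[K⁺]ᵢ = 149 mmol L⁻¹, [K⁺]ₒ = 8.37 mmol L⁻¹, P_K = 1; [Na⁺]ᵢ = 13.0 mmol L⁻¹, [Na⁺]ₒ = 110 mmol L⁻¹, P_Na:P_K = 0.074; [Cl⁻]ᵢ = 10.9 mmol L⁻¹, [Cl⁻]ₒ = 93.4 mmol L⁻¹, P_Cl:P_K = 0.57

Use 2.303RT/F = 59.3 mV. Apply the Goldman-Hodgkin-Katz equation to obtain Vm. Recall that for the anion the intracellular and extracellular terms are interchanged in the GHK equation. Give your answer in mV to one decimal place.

-56.4 mV

Vm = 59.3 · log₁₀[(Σ P·[cation]ₒ + Σ P·[anion]ᵢ) / (Σ P·[cation]ᵢ + Σ P·[anion]ₒ)]
Numerator = 1×8.37 + 0.074×110 + 0.57×10.9 = 22.72
Denominator = 1×149 + 0.074×13.0 + 0.57×93.4 = 203.2
Vm = 59.3 · log₁₀(0.11183) = 59.3 × (-0.9515) = -56.42 mV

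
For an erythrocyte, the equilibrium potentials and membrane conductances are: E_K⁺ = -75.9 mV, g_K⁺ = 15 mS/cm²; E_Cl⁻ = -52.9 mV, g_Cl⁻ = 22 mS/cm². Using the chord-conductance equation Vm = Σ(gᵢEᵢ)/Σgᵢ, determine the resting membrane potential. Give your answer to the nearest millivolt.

-62 mV

Σ gᵢEᵢ = 15·(-75.9) + 22·(-52.9) = -2302.30
Σ gᵢ = 15 + 22 = 37
Vm = -2302.30 / 37 = -62.22 mV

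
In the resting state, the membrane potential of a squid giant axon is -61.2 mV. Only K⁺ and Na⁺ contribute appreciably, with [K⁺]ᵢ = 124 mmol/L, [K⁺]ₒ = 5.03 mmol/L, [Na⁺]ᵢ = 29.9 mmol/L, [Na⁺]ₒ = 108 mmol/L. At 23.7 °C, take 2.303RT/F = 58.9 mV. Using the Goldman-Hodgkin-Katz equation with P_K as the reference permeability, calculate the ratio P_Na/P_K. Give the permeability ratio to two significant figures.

Let α = P_Na/P_K. GHK: Vm = 58.9·log₁₀[(Kₒ + α·Naₒ)/(Kᵢ + α·Naᵢ)].
10^(Vm/58.9) = 10^(-61.2/58.9) = 0.091401
So 0.091401·(Kᵢ + α·Naᵢ) = Kₒ + α·Naₒ → α = (0.091401·124.0 − 5.03) / (108.0 − 0.091401·29.9)
α = (11.33 − 5.03) / (108.0 − 2.733) = 6.304/105.3 = 0.05988

0.060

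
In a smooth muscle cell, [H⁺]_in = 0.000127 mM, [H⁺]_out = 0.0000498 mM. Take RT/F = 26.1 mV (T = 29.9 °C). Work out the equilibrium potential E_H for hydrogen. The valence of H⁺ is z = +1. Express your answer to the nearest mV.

E = (26.1/z) · ln([H⁺]_out/[H⁺]_in) with z = +1.
= (26.1/1) · ln(0.0000498/0.000127) = 26.10 · ln(0.3921)
= 26.10 · (-0.9362) = -24.43 mV

-24 mV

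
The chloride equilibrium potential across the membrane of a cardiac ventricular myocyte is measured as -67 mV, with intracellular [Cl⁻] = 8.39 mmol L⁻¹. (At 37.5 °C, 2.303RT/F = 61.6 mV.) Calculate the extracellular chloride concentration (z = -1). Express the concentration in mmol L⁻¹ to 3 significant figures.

Nernst: E = (61.6/-1) · log₁₀([out]/[in]), so log₁₀([out]/[in]) = -67.0 × -1 / 61.6 = 1.0877.
[out]/[in] = 10^(1.0877) = 12.24.
[out] = 12.24 × 8.39 = 102.7 mmol L⁻¹.

103 mmol L⁻¹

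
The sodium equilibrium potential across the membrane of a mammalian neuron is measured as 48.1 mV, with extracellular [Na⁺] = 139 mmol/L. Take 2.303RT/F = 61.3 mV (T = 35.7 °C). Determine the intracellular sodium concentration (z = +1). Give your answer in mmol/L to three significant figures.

22.8 mmol/L

Nernst: E = (61.3/1) · log₁₀([out]/[in]), so log₁₀([out]/[in]) = 48.1 × 1 / 61.3 = 0.7847.
[out]/[in] = 10^(0.7847) = 6.091.
[in] = 139 / 6.091 = 22.82 mmol/L.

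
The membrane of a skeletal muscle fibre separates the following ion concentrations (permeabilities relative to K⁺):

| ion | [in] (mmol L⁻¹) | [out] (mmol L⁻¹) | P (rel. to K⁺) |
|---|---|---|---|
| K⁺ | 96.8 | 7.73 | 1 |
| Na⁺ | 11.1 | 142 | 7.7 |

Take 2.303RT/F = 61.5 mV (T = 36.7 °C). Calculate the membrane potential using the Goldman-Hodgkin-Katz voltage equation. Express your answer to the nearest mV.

Vm = 61.5 · log₁₀[(Σ P·[cation]ₒ + Σ P·[anion]ᵢ) / (Σ P·[cation]ᵢ + Σ P·[anion]ₒ)]
Numerator = 1×7.73 + 7.7×142 = 1101
Denominator = 1×96.8 + 7.7×11.1 = 182.3
Vm = 61.5 · log₁₀(6.0412) = 61.5 × (0.7811) = 48.04 mV

48 mV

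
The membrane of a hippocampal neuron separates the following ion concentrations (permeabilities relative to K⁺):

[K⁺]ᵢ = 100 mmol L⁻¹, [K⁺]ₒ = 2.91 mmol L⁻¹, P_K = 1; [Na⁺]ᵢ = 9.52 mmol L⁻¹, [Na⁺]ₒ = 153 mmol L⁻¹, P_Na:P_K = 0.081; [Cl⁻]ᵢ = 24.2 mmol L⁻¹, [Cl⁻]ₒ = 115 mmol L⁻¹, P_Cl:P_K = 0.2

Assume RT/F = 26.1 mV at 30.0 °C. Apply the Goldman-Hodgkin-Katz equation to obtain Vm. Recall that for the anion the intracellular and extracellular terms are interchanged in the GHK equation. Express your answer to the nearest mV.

-47 mV

Vm = 26.1 · ln[(Σ P·[cation]ₒ + Σ P·[anion]ᵢ) / (Σ P·[cation]ᵢ + Σ P·[anion]ₒ)]
Numerator = 1×2.91 + 0.081×153 + 0.2×24.2 = 20.14
Denominator = 1×100 + 0.081×9.52 + 0.2×115 = 123.8
Vm = 26.1 · ln(0.16274) = 26.1 × (-1.8156) = -47.39 mV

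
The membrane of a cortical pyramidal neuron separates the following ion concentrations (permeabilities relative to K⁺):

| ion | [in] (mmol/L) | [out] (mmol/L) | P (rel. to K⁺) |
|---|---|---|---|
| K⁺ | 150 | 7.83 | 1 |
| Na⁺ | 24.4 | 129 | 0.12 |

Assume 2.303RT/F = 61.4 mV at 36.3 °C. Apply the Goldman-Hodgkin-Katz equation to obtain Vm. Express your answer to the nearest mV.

-50 mV

Vm = 61.4 · log₁₀[(Σ P·[cation]ₒ + Σ P·[anion]ᵢ) / (Σ P·[cation]ᵢ + Σ P·[anion]ₒ)]
Numerator = 1×7.83 + 0.12×129 = 23.31
Denominator = 1×150 + 0.12×24.4 = 152.9
Vm = 61.4 · log₁₀(0.15242) = 61.4 × (-0.8169) = -50.16 mV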